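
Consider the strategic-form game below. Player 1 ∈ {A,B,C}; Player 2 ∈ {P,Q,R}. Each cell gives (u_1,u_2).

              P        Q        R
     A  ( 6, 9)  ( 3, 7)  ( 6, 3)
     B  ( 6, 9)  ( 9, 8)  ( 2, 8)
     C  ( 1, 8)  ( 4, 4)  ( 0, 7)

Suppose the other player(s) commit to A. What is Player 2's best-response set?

P2 best: {P}

u_2(P vs A) = 9
u_2(Q vs A) = 7
u_2(R vs A) = 3
max payoff 9 at {P}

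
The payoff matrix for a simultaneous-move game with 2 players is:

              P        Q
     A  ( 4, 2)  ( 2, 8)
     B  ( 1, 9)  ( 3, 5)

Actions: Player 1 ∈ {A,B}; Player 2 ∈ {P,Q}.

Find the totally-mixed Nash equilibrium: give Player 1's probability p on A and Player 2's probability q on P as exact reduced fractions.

p=2/5, q=1/4

P1 indiff ⇒ q·4+(1-q)·2 = q·1+(1-q)·3 ⇒ q(3) = (1-q)(1) ⇒ q = 1/4
P2 indiff ⇒ p·2+(1-p)·9 = p·8+(1-p)·5 ⇒ p(-6) = (1-p)(-4) ⇒ p = 2/5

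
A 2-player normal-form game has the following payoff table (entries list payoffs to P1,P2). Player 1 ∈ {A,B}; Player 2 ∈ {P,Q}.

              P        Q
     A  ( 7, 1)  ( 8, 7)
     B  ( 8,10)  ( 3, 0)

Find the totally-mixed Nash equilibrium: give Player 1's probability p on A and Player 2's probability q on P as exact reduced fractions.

p=5/8, q=5/6

P1 indiff ⇒ q·7+(1-q)·8 = q·8+(1-q)·3 ⇒ q(-1) = (1-q)(-5) ⇒ q = 5/6
P2 indiff ⇒ p·1+(1-p)·10 = p·7+(1-p)·0 ⇒ p(-6) = (1-p)(-10) ⇒ p = 5/8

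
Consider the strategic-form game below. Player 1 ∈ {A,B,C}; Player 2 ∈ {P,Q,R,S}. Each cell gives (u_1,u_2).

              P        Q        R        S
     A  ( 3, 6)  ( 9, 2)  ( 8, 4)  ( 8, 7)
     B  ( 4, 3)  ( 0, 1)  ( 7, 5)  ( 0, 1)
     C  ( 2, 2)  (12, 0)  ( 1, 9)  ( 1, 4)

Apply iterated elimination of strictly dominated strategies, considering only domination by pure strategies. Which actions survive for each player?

P2 drop Q (P beats it: A:6>2 B:3>1 C:2>0)
P1 drop C (A beats it: P:3>2 R:8>1 S:8>1)
P1→{A,B} P2→{P,R,S}

Survivors P1:{A,B} P2:{P,R,S}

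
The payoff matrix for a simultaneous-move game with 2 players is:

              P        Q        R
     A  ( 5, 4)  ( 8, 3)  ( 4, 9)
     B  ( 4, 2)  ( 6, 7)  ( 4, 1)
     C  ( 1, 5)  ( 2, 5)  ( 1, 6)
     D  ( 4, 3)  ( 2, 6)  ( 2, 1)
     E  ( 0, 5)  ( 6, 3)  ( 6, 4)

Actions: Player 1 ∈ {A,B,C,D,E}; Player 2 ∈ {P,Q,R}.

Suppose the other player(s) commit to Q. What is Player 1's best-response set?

u_1(A vs Q) = 8
u_1(B vs Q) = 6
u_1(C vs Q) = 2
u_1(D vs Q) = 2
u_1(E vs Q) = 6
max payoff 8 at {A}

BR_1 = {A}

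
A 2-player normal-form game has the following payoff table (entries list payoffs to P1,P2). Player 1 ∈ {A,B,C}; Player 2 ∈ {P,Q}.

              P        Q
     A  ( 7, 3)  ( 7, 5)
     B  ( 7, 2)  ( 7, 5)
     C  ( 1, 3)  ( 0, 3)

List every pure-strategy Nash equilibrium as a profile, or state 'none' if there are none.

(A,P): not NE [P2→Q gives 5>3]
(A,Q): NE
(B,P): not NE [P2→Q gives 5>2]
(B,Q): NE
(C,P): not NE [P1→B gives 7>1]
(C,Q): not NE [P1→B gives 7>0]

PSNE = {(A,Q), (B,Q)}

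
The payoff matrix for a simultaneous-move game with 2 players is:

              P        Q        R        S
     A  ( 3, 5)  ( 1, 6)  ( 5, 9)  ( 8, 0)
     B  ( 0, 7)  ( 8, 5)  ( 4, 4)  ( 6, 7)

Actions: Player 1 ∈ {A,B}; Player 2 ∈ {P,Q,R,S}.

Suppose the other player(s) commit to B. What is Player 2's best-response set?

u_2(P vs B) = 7
u_2(Q vs B) = 5
u_2(R vs B) = 4
u_2(S vs B) = 7
max payoff 7 at {P,S}

P2 best: {P,S}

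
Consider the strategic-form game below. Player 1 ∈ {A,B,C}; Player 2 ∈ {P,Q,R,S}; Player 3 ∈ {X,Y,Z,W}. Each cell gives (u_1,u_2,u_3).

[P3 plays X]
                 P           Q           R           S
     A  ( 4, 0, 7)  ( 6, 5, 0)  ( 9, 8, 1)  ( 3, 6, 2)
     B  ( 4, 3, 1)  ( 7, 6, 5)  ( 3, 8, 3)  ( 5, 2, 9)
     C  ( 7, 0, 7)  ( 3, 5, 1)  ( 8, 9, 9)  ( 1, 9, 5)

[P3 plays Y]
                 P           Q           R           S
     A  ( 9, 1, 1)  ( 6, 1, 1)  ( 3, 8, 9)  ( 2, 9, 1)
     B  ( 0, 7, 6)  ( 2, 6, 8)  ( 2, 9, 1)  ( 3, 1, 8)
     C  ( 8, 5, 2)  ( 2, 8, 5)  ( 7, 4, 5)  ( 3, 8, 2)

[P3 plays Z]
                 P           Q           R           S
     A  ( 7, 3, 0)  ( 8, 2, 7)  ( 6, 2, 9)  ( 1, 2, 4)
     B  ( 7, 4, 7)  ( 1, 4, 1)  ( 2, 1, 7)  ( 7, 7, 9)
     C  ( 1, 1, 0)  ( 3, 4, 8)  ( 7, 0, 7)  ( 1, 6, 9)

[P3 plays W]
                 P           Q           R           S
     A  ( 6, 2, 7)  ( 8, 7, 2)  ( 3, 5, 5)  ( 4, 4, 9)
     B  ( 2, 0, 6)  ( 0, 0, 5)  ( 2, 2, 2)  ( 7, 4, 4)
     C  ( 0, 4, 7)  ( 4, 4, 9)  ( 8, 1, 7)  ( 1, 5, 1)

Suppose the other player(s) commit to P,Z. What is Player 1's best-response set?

u_1(A vs P,Z) = 7
u_1(B vs P,Z) = 7
u_1(C vs P,Z) = 1
max payoff 7 at {A,B}

argmax u_1 = {A,B}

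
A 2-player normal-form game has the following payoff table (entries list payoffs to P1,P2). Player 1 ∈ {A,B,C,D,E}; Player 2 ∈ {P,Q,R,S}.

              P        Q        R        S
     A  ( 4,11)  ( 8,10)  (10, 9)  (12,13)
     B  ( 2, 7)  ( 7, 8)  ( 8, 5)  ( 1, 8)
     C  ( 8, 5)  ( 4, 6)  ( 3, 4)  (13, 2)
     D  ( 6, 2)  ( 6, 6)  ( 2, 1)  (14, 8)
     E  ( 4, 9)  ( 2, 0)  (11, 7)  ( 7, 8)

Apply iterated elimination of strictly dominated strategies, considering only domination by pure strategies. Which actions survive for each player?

Remaining: P1:{A,C,D} P2:{P,Q,S}

P1 drop B (A beats it: P:4>2 Q:8>7 R:10>8 S:12>1)
P2 drop R (P beats it: A:11>9 C:5>4 D:2>1 E:9>7)
P1 drop E (C beats it: P:8>4 Q:4>2 S:13>7)
P1→{A,C,D} P2→{P,Q,S}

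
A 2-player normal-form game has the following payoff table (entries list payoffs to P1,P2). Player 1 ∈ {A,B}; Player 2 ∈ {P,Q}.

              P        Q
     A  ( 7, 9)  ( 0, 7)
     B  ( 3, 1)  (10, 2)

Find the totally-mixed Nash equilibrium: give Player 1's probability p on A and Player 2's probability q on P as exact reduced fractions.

P1 indiff ⇒ q·7+(1-q)·0 = q·3+(1-q)·10 ⇒ q(4) = (1-q)(10) ⇒ q = 5/7
P2 indiff ⇒ p·9+(1-p)·1 = p·7+(1-p)·2 ⇒ p(2) = (1-p)(1) ⇒ p = 1/3

P1 mixes 1/3 on A; P2 mixes 5/7 on P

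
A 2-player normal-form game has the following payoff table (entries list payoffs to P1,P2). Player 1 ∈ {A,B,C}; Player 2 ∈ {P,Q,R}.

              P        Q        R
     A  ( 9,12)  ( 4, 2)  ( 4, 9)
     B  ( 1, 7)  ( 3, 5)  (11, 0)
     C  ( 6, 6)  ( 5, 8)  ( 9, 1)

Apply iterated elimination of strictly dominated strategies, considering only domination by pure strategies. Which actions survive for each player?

Remaining: P1:{A,C} P2:{P,Q}

P2 drop R (P beats it: A:12>9 B:7>0 C:6>1)
P1 drop B (A beats it: P:9>1 Q:4>3)
P1→{A,C} P2→{P,Q}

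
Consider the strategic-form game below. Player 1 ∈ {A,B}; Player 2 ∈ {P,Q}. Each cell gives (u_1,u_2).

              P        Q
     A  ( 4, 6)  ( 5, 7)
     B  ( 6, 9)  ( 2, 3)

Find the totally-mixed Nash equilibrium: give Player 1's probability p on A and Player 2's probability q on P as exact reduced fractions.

P1 indiff ⇒ q·4+(1-q)·5 = q·6+(1-q)·2 ⇒ q(-2) = (1-q)(-3) ⇒ q = 3/5
P2 indiff ⇒ p·6+(1-p)·9 = p·7+(1-p)·3 ⇒ p(-1) = (1-p)(-6) ⇒ p = 6/7

p=6/7, q=3/5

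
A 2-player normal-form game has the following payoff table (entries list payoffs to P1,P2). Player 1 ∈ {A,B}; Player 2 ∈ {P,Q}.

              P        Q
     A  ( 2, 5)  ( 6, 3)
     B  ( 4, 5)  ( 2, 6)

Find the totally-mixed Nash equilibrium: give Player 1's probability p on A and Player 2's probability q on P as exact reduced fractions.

P1 indiff ⇒ q·2+(1-q)·6 = q·4+(1-q)·2 ⇒ q(-2) = (1-q)(-4) ⇒ q = 2/3
P2 indiff ⇒ p·5+(1-p)·5 = p·3+(1-p)·6 ⇒ p(2) = (1-p)(1) ⇒ p = 1/3

(p,q) = (1/3, 2/3)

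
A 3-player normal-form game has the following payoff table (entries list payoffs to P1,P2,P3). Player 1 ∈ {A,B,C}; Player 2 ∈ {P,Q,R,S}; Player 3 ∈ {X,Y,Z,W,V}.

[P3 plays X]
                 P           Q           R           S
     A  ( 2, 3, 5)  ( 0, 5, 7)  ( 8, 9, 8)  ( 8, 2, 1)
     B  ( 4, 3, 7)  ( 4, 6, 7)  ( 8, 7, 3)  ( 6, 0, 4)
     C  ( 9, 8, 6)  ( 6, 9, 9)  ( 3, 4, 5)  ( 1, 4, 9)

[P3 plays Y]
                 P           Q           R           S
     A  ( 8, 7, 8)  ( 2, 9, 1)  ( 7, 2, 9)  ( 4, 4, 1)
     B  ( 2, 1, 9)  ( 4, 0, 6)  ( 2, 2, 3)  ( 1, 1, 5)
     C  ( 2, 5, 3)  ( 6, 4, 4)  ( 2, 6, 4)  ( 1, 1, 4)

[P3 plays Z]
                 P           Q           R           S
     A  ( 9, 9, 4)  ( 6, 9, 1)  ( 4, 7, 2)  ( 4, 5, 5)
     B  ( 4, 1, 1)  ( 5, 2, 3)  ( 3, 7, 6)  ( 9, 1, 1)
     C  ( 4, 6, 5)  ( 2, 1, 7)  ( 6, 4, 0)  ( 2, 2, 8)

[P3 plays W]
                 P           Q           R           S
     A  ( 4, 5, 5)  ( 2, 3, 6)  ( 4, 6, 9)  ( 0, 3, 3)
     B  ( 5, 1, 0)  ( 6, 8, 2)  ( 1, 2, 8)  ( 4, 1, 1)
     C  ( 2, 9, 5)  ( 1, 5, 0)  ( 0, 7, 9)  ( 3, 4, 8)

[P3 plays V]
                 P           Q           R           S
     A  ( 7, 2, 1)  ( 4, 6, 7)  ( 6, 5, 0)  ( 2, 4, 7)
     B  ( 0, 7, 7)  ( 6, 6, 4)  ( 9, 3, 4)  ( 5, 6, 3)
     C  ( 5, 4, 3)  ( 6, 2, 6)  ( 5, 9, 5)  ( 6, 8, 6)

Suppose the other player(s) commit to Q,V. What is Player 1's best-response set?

u_1(A vs Q,V) = 4
u_1(B vs Q,V) = 6
u_1(C vs Q,V) = 6
max payoff 6 at {B,C}

argmax u_1 = {B,C}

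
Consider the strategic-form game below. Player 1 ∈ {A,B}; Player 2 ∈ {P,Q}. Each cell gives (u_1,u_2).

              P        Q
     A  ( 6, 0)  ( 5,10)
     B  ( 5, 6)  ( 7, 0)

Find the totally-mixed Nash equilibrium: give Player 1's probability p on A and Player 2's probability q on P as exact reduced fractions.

(p,q) = (3/8, 2/3)

P1 indiff ⇒ q·6+(1-q)·5 = q·5+(1-q)·7 ⇒ q(1) = (1-q)(2) ⇒ q = 2/3
P2 indiff ⇒ p·0+(1-p)·6 = p·10+(1-p)·0 ⇒ p(-10) = (1-p)(-6) ⇒ p = 3/8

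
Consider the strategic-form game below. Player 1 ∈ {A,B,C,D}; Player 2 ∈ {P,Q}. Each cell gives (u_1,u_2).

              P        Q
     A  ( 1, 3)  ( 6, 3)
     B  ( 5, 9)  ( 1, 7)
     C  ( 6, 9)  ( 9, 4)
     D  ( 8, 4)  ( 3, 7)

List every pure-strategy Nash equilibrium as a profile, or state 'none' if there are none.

(A,P): not NE [P1→D gives 8>1]
(A,Q): not NE [P1→C gives 9>6]
(B,P): not NE [P1→D gives 8>5]
(B,Q): not NE [P1→C gives 9>1; P2→P gives 9>7]
(C,P): not NE [P1→D gives 8>6]
(C,Q): not NE [P2→P gives 9>4]
(D,P): not NE [P2→Q gives 7>4]
(D,Q): not NE [P1→C gives 9>3]

Equilibria: none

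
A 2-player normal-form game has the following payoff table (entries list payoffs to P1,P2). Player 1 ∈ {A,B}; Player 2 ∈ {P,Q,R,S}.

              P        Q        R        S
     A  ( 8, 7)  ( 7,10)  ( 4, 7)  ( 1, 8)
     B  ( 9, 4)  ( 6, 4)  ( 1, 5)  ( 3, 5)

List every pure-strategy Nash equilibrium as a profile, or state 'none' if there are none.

(A,P): not NE [P1→B gives 9>8; P2→Q gives 10>7]
(A,Q): NE
(A,R): not NE [P2→Q gives 10>7]
(A,S): not NE [P1→B gives 3>1; P2→Q gives 10>8]
(B,P): not NE [P2→S gives 5>4]
(B,Q): not NE [P1→A gives 7>6; P2→S gives 5>4]
(B,R): not NE [P1→A gives 4>1]
(B,S): NE

NE set: (A,Q), (B,S)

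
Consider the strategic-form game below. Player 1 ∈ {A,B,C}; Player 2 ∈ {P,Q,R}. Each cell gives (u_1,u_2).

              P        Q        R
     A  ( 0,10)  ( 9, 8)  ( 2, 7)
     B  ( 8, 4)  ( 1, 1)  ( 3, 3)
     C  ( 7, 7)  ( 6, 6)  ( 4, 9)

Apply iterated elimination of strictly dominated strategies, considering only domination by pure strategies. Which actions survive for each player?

P2 drop Q (P beats it: A:10>8 B:4>1 C:7>6)
P1 drop A (B beats it: P:8>0 R:3>2)
P1→{B,C} P2→{P,R}

IESDS → P1:{B,C} P2:{P,R}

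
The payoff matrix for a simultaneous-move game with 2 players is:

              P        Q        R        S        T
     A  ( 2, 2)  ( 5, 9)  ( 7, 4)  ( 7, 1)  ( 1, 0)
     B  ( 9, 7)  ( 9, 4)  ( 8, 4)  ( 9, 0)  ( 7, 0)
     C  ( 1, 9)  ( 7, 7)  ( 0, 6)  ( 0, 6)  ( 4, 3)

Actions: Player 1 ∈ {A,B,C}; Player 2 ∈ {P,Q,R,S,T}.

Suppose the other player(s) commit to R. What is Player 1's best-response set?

u_1(A vs R) = 7
u_1(B vs R) = 8
u_1(C vs R) = 0
max payoff 8 at {B}

BR_1 = {B}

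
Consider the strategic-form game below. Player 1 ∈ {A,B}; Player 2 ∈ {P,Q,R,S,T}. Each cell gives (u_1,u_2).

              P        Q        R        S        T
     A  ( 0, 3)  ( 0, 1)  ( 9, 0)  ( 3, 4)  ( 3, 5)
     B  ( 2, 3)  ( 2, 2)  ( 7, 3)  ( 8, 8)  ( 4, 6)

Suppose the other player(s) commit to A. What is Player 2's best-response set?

u_2(P vs A) = 3
u_2(Q vs A) = 1
u_2(R vs A) = 0
u_2(S vs A) = 4
u_2(T vs A) = 5
max payoff 5 at {T}

BR_2 = {T}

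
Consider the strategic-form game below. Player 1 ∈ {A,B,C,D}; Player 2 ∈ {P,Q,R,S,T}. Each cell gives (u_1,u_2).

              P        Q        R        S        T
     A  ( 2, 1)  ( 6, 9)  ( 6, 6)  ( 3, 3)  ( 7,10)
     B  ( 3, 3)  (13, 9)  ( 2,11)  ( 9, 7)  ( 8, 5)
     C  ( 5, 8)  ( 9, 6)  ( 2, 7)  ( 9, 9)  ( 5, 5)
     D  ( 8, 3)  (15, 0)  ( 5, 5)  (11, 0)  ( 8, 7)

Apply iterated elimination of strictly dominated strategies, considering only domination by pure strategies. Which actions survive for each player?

P1 drop C (D beats it: P:8>5 Q:15>9 R:5>2 S:11>9 T:8>5)
P2 drop P (R beats it: A:6>1 B:11>3 D:5>3)
P2 drop S (R beats it: A:6>3 B:11>7 D:5>0)
P1→{A,B,D} P2→{Q,R,T}

Survivors P1:{A,B,D} P2:{Q,R,T}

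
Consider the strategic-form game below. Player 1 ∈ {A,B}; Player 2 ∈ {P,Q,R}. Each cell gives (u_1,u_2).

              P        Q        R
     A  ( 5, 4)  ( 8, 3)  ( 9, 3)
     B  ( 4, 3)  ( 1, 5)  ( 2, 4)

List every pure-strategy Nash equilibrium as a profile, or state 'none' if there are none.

Nash profiles: (A,P)

(A,P): NE
(A,Q): not NE [P2→P gives 4>3]
(A,R): not NE [P2→P gives 4>3]
(B,P): not NE [P1→A gives 5>4; P2→Q gives 5>3]
(B,Q): not NE [P1→A gives 8>1]
(B,R): not NE [P1→A gives 9>2; P2→Q gives 5>4]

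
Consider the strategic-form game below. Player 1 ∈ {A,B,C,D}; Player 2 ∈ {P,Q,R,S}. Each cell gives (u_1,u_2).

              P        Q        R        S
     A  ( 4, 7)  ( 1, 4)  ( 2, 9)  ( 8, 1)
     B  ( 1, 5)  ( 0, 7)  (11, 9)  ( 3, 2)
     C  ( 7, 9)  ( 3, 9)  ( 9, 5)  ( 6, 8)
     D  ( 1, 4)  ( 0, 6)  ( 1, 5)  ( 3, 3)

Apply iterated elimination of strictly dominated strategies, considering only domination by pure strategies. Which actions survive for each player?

Remaining: P1:{B,C} P2:{P,Q,R}

P1 drop D (A beats it: P:4>1 Q:1>0 R:2>1 S:8>3)
P2 drop S (P beats it: A:7>1 B:5>2 C:9>8)
P1 drop A (C beats it: P:7>4 Q:3>1 R:9>2)
P1→{B,C} P2→{P,Q,R}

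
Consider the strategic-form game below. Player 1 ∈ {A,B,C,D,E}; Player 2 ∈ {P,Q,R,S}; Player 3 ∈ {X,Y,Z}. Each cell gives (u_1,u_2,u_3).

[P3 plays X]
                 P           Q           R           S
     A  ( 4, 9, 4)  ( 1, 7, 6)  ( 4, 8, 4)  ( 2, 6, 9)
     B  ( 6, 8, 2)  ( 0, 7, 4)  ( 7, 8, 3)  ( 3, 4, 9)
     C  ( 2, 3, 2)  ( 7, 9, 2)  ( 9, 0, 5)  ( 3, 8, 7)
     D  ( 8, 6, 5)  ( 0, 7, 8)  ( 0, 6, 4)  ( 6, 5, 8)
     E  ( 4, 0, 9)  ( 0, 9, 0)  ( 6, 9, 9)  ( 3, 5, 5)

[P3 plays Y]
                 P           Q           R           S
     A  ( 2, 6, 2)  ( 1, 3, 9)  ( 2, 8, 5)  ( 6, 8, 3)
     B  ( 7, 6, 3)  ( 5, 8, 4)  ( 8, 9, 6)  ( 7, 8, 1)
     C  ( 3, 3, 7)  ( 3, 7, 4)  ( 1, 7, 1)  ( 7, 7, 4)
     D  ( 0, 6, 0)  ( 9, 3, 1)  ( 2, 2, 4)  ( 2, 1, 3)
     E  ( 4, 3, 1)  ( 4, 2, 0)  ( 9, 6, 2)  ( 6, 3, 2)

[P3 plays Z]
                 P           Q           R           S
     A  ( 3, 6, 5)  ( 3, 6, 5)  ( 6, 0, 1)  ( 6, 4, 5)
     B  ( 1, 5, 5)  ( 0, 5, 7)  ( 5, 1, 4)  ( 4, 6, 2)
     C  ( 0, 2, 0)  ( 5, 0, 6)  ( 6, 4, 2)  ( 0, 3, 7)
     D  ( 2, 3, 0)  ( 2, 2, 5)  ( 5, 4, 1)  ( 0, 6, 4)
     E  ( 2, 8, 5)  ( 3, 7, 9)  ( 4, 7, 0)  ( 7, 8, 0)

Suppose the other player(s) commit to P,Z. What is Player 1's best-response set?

u_1(A vs P,Z) = 3
u_1(B vs P,Z) = 1
u_1(C vs P,Z) = 0
u_1(D vs P,Z) = 2
u_1(E vs P,Z) = 2
max payoff 3 at {A}

P1 best: {A}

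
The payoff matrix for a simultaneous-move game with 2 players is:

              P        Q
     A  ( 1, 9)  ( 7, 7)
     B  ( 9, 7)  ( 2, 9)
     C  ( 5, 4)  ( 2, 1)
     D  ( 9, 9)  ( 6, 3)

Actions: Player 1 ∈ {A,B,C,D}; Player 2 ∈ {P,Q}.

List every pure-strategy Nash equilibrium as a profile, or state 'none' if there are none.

(A,P): not NE [P1→D gives 9>1]
(A,Q): not NE [P2→P gives 9>7]
(B,P): not NE [P2→Q gives 9>7]
(B,Q): not NE [P1→A gives 7>2]
(C,P): not NE [P1→D gives 9>5]
(C,Q): not NE [P1→A gives 7>2; P2→P gives 4>1]
(D,P): NE
(D,Q): not NE [P1→A gives 7>6; P2→P gives 9>3]

PSNE = {(D,P)}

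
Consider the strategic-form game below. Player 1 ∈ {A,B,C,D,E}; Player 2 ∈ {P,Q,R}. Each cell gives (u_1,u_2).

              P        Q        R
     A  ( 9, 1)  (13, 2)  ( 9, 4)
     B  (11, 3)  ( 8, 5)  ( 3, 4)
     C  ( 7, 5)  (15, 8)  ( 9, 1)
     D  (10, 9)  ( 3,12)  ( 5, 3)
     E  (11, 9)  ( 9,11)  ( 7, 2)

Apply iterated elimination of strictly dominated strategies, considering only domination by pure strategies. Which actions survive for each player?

P1 drop D (E beats it: P:11>10 Q:9>3 R:7>5)
P2 drop P (Q beats it: A:2>1 B:5>3 C:8>5 E:11>9)
P1 drop B (A beats it: Q:13>8 R:9>3)
P1 drop E (A beats it: Q:13>9 R:9>7)
P1→{A,C} P2→{Q,R}

IESDS → P1:{A,C} P2:{Q,R}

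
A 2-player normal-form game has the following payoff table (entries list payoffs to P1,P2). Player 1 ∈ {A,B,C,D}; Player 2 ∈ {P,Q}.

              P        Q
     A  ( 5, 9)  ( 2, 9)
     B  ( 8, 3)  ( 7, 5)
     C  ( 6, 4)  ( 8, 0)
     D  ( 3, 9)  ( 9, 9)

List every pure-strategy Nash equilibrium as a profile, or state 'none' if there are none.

NE set: (D,Q)

(A,P): not NE [P1→B gives 8>5]
(A,Q): not NE [P1→D gives 9>2]
(B,P): not NE [P2→Q gives 5>3]
(B,Q): not NE [P1→D gives 9>7]
(C,P): not NE [P1→B gives 8>6]
(C,Q): not NE [P1→D gives 9>8; P2→P gives 4>0]
(D,P): not NE [P1→B gives 8>3]
(D,Q): NE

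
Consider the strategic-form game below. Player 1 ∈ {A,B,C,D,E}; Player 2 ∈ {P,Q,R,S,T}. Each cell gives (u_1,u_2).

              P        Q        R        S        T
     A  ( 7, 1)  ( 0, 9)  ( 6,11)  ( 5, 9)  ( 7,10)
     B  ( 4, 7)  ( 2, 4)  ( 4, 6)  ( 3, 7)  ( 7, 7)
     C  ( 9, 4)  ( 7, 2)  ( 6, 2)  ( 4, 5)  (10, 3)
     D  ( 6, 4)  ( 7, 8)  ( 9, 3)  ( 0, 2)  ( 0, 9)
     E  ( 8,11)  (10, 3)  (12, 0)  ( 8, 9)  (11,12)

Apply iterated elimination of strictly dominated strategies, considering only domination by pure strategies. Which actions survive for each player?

P1 drop A (E beats it: P:8>7 Q:10>0 R:12>6 S:8>5 T:11>7)
P1 drop B (C beats it: P:9>4 Q:7>2 R:6>4 S:4>3 T:10>7)
P1 drop D (E beats it: P:8>6 Q:10>7 R:12>9 S:8>0 T:11>0)
P2 drop Q (P beats it: C:4>2 E:11>3)
P2 drop R (P beats it: C:4>2 E:11>0)
P1→{C,E} P2→{P,S,T}

Remaining: P1:{C,E} P2:{P,S,T}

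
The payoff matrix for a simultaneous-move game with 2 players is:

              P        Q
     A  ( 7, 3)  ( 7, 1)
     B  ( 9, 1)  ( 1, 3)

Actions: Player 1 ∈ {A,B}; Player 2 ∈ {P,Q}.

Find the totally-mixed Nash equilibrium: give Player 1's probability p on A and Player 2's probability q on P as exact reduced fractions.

(p,q) = (1/2, 3/4)

P1 indiff ⇒ q·7+(1-q)·7 = q·9+(1-q)·1 ⇒ q(-2) = (1-q)(-6) ⇒ q = 3/4
P2 indiff ⇒ p·3+(1-p)·1 = p·1+(1-p)·3 ⇒ p(2) = (1-p)(2) ⇒ p = 1/2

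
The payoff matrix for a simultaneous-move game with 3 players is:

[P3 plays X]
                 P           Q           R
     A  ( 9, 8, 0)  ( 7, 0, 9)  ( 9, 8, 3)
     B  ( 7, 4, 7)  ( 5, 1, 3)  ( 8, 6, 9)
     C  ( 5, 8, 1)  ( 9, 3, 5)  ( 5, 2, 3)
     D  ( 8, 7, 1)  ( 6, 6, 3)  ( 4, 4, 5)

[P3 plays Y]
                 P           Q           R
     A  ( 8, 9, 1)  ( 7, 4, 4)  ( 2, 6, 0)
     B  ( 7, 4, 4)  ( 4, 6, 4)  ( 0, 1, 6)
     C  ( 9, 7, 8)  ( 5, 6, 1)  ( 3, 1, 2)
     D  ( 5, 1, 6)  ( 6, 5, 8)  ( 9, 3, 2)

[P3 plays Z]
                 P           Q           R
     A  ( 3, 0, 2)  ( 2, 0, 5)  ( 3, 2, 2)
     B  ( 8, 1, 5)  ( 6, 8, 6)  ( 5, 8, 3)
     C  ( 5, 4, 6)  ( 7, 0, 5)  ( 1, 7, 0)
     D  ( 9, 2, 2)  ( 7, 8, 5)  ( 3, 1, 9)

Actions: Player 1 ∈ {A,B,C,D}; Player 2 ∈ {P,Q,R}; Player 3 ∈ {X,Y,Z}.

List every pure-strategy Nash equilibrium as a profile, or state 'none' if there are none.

(A,P,X): not NE [P3→Z gives 2>0]
(A,P,Y): not NE [P1→C gives 9>8; P3→Z gives 2>1]
(A,P,Z): not NE [P1→D gives 9>3; P2→R gives 2>0]
(A,Q,X): not NE [P1→C gives 9>7; P2→R gives 8>0]
(A,Q,Y): not NE [P2→P gives 9>4; P3→X gives 9>4]
(A,Q,Z): not NE [P1→D gives 7>2; P2→R gives 2>0; P3→X gives 9>5]
(A,R,X): NE
(A,R,Y): not NE [P1→D gives 9>2; P2→P gives 9>6; P3→X gives 3>0]
(A,R,Z): not NE [P1→B gives 5>3; P3→X gives 3>2]
(B,P,X): not NE [P1→A gives 9>7; P2→R gives 6>4]
(B,P,Y): not NE [P1→C gives 9>7; P2→Q gives 6>4; P3→X gives 7>4]
(B,P,Z): not NE [P1→D gives 9>8; P2→R gives 8>1; P3→X gives 7>5]
(B,Q,X): not NE [P1→C gives 9>5; P2→R gives 6>1; P3→Z gives 6>3]
(B,Q,Y): not NE [P1→A gives 7>4; P3→Z gives 6>4]
(B,Q,Z): not NE [P1→D gives 7>6]
(B,R,X): not NE [P1→A gives 9>8]
(B,R,Y): not NE [P1→D gives 9>0; P2→Q gives 6>1; P3→X gives 9>6]
(B,R,Z): not NE [P3→X gives 9>3]
(C,P,X): not NE [P1→A gives 9>5; P3→Y gives 8>1]
(C,P,Y): NE
(C,P,Z): not NE [P1→D gives 9>5; P2→R gives 7>4; P3→Y gives 8>6]
(C,Q,X): not NE [P2→P gives 8>3]
(C,Q,Y): not NE [P1→A gives 7>5; P2→P gives 7>6; P3→Z gives 5>1]
(C,Q,Z): not NE [P2→R gives 7>0]
(C,R,X): not NE [P1→A gives 9>5; P2→P gives 8>2]
(C,R,Y): not NE [P1→D gives 9>3; P2→P gives 7>1; P3→X gives 3>2]
(C,R,Z): not NE [P1→B gives 5>1; P3→X gives 3>0]
(D,P,X): not NE [P1→A gives 9>8; P3→Y gives 6>1]
(D,P,Y): not NE [P1→C gives 9>5; P2→Q gives 5>1]
(D,P,Z): not NE [P2→Q gives 8>2; P3→Y gives 6>2]
(D,Q,X): not NE [P1→C gives 9>6; P2→P gives 7>6; P3→Y gives 8>3]
(D,Q,Y): not NE [P1→A gives 7>6]
(D,Q,Z): not NE [P3→Y gives 8>5]
(D,R,X): not NE [P1→A gives 9>4; P2→P gives 7>4; P3→Z gives 9>5]
(D,R,Y): not NE [P2→Q gives 5>3; P3→Z gives 9>2]
(D,R,Z): not NE [P1→B gives 5>3; P2→Q gives 8>1]

NE set: (A,R,X), (C,P,Y)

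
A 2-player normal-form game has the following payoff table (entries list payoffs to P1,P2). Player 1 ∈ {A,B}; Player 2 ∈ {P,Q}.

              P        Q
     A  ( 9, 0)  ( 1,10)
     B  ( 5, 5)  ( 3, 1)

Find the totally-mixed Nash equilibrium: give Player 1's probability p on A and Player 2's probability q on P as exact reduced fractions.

P1 indiff ⇒ q·9+(1-q)·1 = q·5+(1-q)·3 ⇒ q(4) = (1-q)(2) ⇒ q = 1/3
P2 indiff ⇒ p·0+(1-p)·5 = p·10+(1-p)·1 ⇒ p(-10) = (1-p)(-4) ⇒ p = 2/7

P1 mixes 2/7 on A; P2 mixes 1/3 on P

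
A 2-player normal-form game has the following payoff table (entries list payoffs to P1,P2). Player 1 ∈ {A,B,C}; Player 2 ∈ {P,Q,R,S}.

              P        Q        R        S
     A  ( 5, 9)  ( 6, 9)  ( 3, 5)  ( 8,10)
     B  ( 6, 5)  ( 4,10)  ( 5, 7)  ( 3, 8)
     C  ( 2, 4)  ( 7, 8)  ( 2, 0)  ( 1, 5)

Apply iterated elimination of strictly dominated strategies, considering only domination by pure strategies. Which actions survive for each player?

Survivors P1:{A,C} P2:{Q,S}

P2 drop P (S beats it: A:10>9 B:8>5 C:5>4)
P2 drop R (Q beats it: A:9>5 B:10>7 C:8>0)
P1 drop B (A beats it: Q:6>4 S:8>3)
P1→{A,C} P2→{Q,S}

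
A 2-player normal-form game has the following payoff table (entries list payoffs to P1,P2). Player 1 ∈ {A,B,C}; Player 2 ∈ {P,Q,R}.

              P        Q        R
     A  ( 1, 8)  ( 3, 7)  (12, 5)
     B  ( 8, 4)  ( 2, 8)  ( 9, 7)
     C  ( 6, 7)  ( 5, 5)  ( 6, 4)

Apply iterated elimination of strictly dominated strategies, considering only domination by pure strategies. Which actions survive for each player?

IESDS → P1:{B,C} P2:{P,Q}

P2 drop R (Q beats it: A:7>5 B:8>7 C:5>4)
P1 drop A (C beats it: P:6>1 Q:5>3)
P1→{B,C} P2→{P,Q}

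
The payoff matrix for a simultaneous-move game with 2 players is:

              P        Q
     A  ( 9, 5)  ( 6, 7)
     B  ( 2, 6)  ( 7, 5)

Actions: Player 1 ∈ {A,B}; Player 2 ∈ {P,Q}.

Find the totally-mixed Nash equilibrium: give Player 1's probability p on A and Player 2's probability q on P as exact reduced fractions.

P1 indiff ⇒ q·9+(1-q)·6 = q·2+(1-q)·7 ⇒ q(7) = (1-q)(1) ⇒ q = 1/8
P2 indiff ⇒ p·5+(1-p)·6 = p·7+(1-p)·5 ⇒ p(-2) = (1-p)(-1) ⇒ p = 1/3

P1 mixes 1/3 on A; P2 mixes 1/8 on P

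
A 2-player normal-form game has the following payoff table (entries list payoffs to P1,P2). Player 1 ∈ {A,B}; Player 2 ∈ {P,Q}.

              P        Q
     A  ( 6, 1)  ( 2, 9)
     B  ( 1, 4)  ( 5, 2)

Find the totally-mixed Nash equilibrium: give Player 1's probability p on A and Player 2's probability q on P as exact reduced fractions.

P1 mixes 1/5 on A; P2 mixes 3/8 on P

P1 indiff ⇒ q·6+(1-q)·2 = q·1+(1-q)·5 ⇒ q(5) = (1-q)(3) ⇒ q = 3/8
P2 indiff ⇒ p·1+(1-p)·4 = p·9+(1-p)·2 ⇒ p(-8) = (1-p)(-2) ⇒ p = 1/5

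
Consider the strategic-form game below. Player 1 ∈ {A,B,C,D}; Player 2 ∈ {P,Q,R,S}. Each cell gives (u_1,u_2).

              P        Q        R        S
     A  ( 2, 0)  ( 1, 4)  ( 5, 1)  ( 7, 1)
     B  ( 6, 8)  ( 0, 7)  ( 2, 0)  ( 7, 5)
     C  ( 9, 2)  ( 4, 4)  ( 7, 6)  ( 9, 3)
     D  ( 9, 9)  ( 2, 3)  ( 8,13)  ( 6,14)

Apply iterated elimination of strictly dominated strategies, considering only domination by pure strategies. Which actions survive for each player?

IESDS → P1:{C,D} P2:{R,S}

P1 drop A (C beats it: P:9>2 Q:4>1 R:7>5 S:9>7)
P1 drop B (C beats it: P:9>6 Q:4>0 R:7>2 S:9>7)
P2 drop P (R beats it: C:6>2 D:13>9)
P2 drop Q (R beats it: C:6>4 D:13>3)
P1→{C,D} P2→{R,S}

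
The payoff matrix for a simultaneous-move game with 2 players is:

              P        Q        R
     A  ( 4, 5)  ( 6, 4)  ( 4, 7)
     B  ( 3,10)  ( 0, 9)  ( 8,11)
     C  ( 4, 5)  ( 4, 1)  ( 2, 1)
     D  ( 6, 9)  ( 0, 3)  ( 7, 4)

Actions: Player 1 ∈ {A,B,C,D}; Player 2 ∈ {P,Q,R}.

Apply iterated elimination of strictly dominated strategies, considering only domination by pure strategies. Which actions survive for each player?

Survivors P1:{B,D} P2:{P,R}

P2 drop Q (P beats it: A:5>4 B:10>9 C:5>1 D:9>3)
P1 drop A (D beats it: P:6>4 R:7>4)
P1 drop C (D beats it: P:6>4 R:7>2)
P1→{B,D} P2→{P,R}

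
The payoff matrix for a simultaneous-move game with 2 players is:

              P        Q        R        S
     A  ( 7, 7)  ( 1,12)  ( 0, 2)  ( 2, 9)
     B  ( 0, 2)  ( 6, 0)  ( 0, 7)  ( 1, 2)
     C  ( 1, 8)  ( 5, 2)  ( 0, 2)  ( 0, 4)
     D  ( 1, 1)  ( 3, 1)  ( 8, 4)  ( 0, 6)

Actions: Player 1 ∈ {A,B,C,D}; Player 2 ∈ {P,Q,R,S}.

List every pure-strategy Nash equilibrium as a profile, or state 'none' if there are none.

PSNE: ∅

(A,P): not NE [P2→Q gives 12>7]
(A,Q): not NE [P1→B gives 6>1]
(A,R): not NE [P1→D gives 8>0; P2→Q gives 12>2]
(A,S): not NE [P2→Q gives 12>9]
(B,P): not NE [P1→A gives 7>0; P2→R gives 7>2]
(B,Q): not NE [P2→R gives 7>0]
(B,R): not NE [P1→D gives 8>0]
(B,S): not NE [P1→A gives 2>1; P2→R gives 7>2]
(C,P): not NE [P1→A gives 7>1]
(C,Q): not NE [P1→B gives 6>5; P2→P gives 8>2]
(C,R): not NE [P1→D gives 8>0; P2→P gives 8>2]
(C,S): not NE [P1→A gives 2>0; P2→P gives 8>4]
(D,P): not NE [P1→A gives 7>1; P2→S gives 6>1]
(D,Q): not NE [P1→B gives 6>3; P2→S gives 6>1]
(D,R): not NE [P2→S gives 6>4]
(D,S): not NE [P1→A gives 2>0]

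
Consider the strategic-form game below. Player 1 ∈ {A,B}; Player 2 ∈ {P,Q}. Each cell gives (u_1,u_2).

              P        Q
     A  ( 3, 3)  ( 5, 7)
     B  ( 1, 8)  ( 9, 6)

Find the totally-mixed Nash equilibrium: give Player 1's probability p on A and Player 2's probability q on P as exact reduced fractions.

P1 indiff ⇒ q·3+(1-q)·5 = q·1+(1-q)·9 ⇒ q(2) = (1-q)(4) ⇒ q = 2/3
P2 indiff ⇒ p·3+(1-p)·8 = p·7+(1-p)·6 ⇒ p(-4) = (1-p)(-2) ⇒ p = 1/3

(p,q) = (1/3, 2/3)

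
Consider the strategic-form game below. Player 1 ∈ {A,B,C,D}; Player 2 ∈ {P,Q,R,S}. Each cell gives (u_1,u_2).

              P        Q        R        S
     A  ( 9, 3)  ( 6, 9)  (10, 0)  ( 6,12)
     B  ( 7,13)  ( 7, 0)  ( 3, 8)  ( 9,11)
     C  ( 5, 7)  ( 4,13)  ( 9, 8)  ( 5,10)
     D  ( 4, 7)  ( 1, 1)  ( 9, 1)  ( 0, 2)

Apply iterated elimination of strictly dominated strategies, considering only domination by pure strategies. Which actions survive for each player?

P1 drop C (A beats it: P:9>5 Q:6>4 R:10>9 S:6>5)
P1 drop D (A beats it: P:9>4 Q:6>1 R:10>9 S:6>0)
P2 drop Q (S beats it: A:12>9 B:11>0)
P2 drop R (P beats it: A:3>0 B:13>8)
P1→{A,B} P2→{P,S}

IESDS → P1:{A,B} P2:{P,S}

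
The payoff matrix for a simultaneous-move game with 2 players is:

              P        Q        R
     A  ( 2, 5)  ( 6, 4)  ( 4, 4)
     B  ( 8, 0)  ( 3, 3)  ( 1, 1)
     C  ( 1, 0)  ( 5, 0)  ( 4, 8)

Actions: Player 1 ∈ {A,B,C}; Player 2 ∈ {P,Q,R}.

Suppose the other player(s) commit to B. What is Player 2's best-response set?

u_2(P vs B) = 0
u_2(Q vs B) = 3
u_2(R vs B) = 1
max payoff 3 at {Q}

P2 best: {Q}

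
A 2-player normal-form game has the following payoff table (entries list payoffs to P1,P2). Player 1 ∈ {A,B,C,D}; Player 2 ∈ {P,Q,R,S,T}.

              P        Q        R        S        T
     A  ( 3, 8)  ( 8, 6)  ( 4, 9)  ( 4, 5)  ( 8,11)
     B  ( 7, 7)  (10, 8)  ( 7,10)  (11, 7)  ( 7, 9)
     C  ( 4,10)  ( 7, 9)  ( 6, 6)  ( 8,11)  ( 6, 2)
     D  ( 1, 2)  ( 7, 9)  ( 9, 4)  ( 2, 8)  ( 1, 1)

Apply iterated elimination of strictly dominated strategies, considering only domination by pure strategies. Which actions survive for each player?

P1 drop C (B beats it: P:7>4 Q:10>7 R:7>6 S:11>8 T:7>6)
P2 drop P (R beats it: A:9>8 B:10>7 D:4>2)
P2 drop S (Q beats it: A:6>5 B:8>7 D:9>8)
P1→{A,B,D} P2→{Q,R,T}

Survivors P1:{A,B,D} P2:{Q,R,T}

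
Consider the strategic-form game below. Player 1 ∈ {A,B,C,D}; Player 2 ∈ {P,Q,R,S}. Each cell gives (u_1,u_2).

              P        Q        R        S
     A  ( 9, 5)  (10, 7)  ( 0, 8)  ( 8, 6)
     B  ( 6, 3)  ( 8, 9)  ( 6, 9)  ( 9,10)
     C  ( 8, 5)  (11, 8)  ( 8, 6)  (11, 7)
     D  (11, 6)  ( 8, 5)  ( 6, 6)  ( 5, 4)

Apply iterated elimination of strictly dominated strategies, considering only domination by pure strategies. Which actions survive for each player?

P1 drop B (C beats it: P:8>6 Q:11>8 R:8>6 S:11>9)
P2 drop S (Q beats it: A:7>6 C:8>7 D:5>4)
P1→{A,C,D} P2→{P,Q,R}

Remaining: P1:{A,C,D} P2:{P,Q,R}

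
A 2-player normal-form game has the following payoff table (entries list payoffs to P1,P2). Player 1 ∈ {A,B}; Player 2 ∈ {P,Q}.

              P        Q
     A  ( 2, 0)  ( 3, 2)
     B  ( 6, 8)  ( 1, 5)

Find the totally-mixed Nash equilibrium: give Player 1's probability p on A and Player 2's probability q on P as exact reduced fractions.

P1 indiff ⇒ q·2+(1-q)·3 = q·6+(1-q)·1 ⇒ q(-4) = (1-q)(-2) ⇒ q = 1/3
P2 indiff ⇒ p·0+(1-p)·8 = p·2+(1-p)·5 ⇒ p(-2) = (1-p)(-3) ⇒ p = 3/5

p=3/5, q=1/3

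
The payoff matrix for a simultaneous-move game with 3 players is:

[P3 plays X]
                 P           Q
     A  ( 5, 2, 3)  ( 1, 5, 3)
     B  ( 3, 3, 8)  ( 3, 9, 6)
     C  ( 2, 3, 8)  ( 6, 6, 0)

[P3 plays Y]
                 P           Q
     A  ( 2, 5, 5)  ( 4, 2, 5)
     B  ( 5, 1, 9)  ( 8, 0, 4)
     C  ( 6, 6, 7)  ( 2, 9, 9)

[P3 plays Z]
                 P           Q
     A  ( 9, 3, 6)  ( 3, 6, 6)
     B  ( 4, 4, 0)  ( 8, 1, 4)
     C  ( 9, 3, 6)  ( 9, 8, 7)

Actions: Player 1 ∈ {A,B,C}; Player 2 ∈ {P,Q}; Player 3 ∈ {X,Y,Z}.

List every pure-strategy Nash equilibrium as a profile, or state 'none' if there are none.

Equilibria: none

(A,P,X): not NE [P2→Q gives 5>2; P3→Z gives 6>3]
(A,P,Y): not NE [P1→C gives 6>2; P3→Z gives 6>5]
(A,P,Z): not NE [P2→Q gives 6>3]
(A,Q,X): not NE [P1→C gives 6>1; P3→Z gives 6>3]
(A,Q,Y): not NE [P1→B gives 8>4; P2→P gives 5>2; P3→Z gives 6>5]
(A,Q,Z): not NE [P1→C gives 9>3]
(B,P,X): not NE [P1→A gives 5>3; P2→Q gives 9>3; P3→Y gives 9>8]
(B,P,Y): not NE [P1→C gives 6>5]
(B,P,Z): not NE [P1→C gives 9>4; P3→Y gives 9>0]
(B,Q,X): not NE [P1→C gives 6>3]
(B,Q,Y): not NE [P2→P gives 1>0; P3→X gives 6>4]
(B,Q,Z): not NE [P1→C gives 9>8; P2→P gives 4>1; P3→X gives 6>4]
(C,P,X): not NE [P1→A gives 5>2; P2→Q gives 6>3]
(C,P,Y): not NE [P2→Q gives 9>6; P3→X gives 8>7]
(C,P,Z): not NE [P2→Q gives 8>3; P3→X gives 8>6]
(C,Q,X): not NE [P3→Y gives 9>0]
(C,Q,Y): not NE [P1→B gives 8>2]
(C,Q,Z): not NE [P3→Y gives 9>7]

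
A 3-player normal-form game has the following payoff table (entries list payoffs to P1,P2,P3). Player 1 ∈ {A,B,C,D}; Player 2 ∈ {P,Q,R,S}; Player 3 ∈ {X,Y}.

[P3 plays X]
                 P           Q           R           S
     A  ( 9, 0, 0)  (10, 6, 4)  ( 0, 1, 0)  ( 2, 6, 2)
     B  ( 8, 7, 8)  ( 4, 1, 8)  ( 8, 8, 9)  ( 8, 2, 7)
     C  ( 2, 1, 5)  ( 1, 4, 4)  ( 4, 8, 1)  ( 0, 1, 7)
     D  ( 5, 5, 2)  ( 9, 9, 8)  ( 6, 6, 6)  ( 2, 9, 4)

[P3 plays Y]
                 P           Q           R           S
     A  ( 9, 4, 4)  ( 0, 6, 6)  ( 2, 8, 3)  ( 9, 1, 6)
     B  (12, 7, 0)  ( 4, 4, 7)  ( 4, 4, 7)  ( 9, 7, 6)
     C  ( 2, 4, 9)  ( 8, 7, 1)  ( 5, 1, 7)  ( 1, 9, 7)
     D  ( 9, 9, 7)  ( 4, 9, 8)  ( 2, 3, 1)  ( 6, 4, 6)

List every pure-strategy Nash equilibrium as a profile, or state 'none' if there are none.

(A,P,X): not NE [P2→S gives 6>0; P3→Y gives 4>0]
(A,P,Y): not NE [P1→B gives 12>9; P2→R gives 8>4]
(A,Q,X): not NE [P3→Y gives 6>4]
(A,Q,Y): not NE [P1→C gives 8>0; P2→R gives 8>6]
(A,R,X): not NE [P1→B gives 8>0; P2→S gives 6>1; P3→Y gives 3>0]
(A,R,Y): not NE [P1→C gives 5>2]
(A,S,X): not NE [P1→B gives 8>2; P3→Y gives 6>2]
(A,S,Y): not NE [P2→R gives 8>1]
(B,P,X): not NE [P1→A gives 9>8; P2→R gives 8>7]
(B,P,Y): not NE [P3→X gives 8>0]
(B,Q,X): not NE [P1→A gives 10>4; P2→R gives 8>1]
(B,Q,Y): not NE [P1→C gives 8>4; P2→S gives 7>4; P3→X gives 8>7]
(B,R,X): NE
(B,R,Y): not NE [P1→C gives 5>4; P2→S gives 7>4; P3→X gives 9>7]
(B,S,X): not NE [P2→R gives 8>2]
(B,S,Y): not NE [P3→X gives 7>6]
(C,P,X): not NE [P1→A gives 9>2; P2→R gives 8>1; P3→Y gives 9>5]
(C,P,Y): not NE [P1→B gives 12>2; P2→S gives 9>4]
(C,Q,X): not NE [P1→A gives 10>1; P2→R gives 8>4]
(C,Q,Y): not NE [P2→S gives 9>7; P3→X gives 4>1]
(C,R,X): not NE [P1→B gives 8>4; P3→Y gives 7>1]
(C,R,Y): not NE [P2→S gives 9>1]
(C,S,X): not NE [P1→B gives 8>0; P2→R gives 8>1]
(C,S,Y): not NE [P1→B gives 9>1]
(D,P,X): not NE [P1→A gives 9>5; P2→S gives 9>5; P3→Y gives 7>2]
(D,P,Y): not NE [P1→B gives 12>9]
(D,Q,X): not NE [P1→A gives 10>9]
(D,Q,Y): not NE [P1→C gives 8>4]
(D,R,X): not NE [P1→B gives 8>6; P2→S gives 9>6]
(D,R,Y): not NE [P1→C gives 5>2; P2→Q gives 9>3; P3→X gives 6>1]
(D,S,X): not NE [P1→B gives 8>2; P3→Y gives 6>4]
(D,S,Y): not NE [P1→B gives 9>6; P2→Q gives 9>4]

PSNE = {(B,R,X)}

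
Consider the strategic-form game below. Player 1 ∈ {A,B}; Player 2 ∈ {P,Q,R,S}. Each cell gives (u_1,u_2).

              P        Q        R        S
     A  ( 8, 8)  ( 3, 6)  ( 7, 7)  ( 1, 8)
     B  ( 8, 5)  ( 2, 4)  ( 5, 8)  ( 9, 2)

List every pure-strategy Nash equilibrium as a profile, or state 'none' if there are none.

Nash profiles: (A,P)

(A,P): NE
(A,Q): not NE [P2→S gives 8>6]
(A,R): not NE [P2→S gives 8>7]
(A,S): not NE [P1→B gives 9>1]
(B,P): not NE [P2→R gives 8>5]
(B,Q): not NE [P1→A gives 3>2; P2→R gives 8>4]
(B,R): not NE [P1→A gives 7>5]
(B,S): not NE [P2→R gives 8>2]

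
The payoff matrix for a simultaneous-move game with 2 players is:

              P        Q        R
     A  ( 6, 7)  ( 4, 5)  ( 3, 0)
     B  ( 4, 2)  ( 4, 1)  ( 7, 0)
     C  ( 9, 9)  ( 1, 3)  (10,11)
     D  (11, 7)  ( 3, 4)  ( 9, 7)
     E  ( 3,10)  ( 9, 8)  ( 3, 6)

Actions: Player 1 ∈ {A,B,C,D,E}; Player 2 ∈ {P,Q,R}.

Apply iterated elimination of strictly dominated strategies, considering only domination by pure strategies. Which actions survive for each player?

P2 drop Q (P beats it: A:7>5 B:2>1 C:9>3 D:7>4 E:10>8)
P1 drop A (C beats it: P:9>6 R:10>3)
P1 drop B (C beats it: P:9>4 R:10>7)
P1 drop E (C beats it: P:9>3 R:10>3)
P1→{C,D} P2→{P,R}

IESDS → P1:{C,D} P2:{P,R}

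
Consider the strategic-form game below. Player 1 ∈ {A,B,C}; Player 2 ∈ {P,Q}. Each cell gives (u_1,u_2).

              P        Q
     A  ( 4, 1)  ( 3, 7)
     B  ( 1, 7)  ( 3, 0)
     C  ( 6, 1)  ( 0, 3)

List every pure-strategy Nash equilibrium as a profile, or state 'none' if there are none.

(A,P): not NE [P1→C gives 6>4; P2→Q gives 7>1]
(A,Q): NE
(B,P): not NE [P1→C gives 6>1]
(B,Q): not NE [P2→P gives 7>0]
(C,P): not NE [P2→Q gives 3>1]
(C,Q): not NE [P1→B gives 3>0]

Nash profiles: (A,Q)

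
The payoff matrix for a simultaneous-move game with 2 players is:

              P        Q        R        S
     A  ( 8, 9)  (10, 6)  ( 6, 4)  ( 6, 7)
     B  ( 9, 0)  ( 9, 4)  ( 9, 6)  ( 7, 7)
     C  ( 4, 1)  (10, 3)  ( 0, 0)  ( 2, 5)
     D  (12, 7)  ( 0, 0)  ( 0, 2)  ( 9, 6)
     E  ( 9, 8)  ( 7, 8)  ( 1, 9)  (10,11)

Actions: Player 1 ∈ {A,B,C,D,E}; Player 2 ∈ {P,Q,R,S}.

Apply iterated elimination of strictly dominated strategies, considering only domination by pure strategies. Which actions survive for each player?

P2 drop Q (S beats it: A:7>6 B:7>4 C:5>3 D:6>0 E:11>8)
P1 drop A (B beats it: P:9>8 R:9>6 S:7>6)
P1 drop C (B beats it: P:9>4 R:9>0 S:7>2)
P2 drop R (S beats it: B:7>6 D:6>2 E:11>9)
P1 drop B (D beats it: P:12>9 S:9>7)
P1→{D,E} P2→{P,S}

IESDS → P1:{D,E} P2:{P,S}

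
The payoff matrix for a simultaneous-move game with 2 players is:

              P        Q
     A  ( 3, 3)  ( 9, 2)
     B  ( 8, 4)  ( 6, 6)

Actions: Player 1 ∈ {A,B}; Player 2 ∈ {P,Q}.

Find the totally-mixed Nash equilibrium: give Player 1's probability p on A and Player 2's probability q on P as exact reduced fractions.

P1 indiff ⇒ q·3+(1-q)·9 = q·8+(1-q)·6 ⇒ q(-5) = (1-q)(-3) ⇒ q = 3/8
P2 indiff ⇒ p·3+(1-p)·4 = p·2+(1-p)·6 ⇒ p(1) = (1-p)(2) ⇒ p = 2/3

(p,q) = (2/3, 3/8)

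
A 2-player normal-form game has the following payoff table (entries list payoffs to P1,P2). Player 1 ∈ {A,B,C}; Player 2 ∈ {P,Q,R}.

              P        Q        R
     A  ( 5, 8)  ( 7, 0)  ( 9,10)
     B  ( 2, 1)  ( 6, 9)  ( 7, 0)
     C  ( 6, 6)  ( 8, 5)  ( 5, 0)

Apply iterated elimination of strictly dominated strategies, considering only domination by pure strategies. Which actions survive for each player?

P1 drop B (A beats it: P:5>2 Q:7>6 R:9>7)
P2 drop Q (P beats it: A:8>0 C:6>5)
P1→{A,C} P2→{P,R}

Survivors P1:{A,C} P2:{P,R}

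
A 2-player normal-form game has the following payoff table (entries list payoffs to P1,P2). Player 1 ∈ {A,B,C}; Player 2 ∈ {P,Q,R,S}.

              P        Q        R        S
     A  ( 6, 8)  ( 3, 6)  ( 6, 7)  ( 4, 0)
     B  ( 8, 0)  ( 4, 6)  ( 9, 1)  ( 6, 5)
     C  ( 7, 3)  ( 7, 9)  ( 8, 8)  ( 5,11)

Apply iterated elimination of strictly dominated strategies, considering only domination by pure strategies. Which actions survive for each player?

Survivors P1:{B,C} P2:{Q,S}

P1 drop A (B beats it: P:8>6 Q:4>3 R:9>6 S:6>4)
P2 drop P (Q beats it: B:6>0 C:9>3)
P2 drop R (Q beats it: B:6>1 C:9>8)
P1→{B,C} P2→{Q,S}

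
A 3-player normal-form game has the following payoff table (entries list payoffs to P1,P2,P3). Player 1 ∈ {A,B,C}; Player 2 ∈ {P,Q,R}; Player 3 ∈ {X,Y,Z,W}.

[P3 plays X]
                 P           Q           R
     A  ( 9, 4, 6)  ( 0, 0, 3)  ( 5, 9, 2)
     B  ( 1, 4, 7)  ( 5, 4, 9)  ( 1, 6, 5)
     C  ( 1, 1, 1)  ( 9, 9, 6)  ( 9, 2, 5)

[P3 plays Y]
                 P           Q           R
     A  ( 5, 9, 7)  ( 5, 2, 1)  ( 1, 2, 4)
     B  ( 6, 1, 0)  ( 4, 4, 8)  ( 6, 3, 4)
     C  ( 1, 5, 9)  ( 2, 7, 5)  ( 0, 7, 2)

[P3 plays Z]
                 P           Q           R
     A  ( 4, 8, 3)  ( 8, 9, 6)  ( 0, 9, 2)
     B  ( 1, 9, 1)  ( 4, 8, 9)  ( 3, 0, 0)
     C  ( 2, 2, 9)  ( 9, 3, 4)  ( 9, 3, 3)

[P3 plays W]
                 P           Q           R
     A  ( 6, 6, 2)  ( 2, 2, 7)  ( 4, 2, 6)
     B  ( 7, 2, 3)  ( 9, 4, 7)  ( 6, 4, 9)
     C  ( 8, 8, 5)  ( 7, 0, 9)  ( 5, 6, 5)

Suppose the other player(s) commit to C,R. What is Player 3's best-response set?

argmax u_3 = {X,W}

u_3(X vs C,R) = 5
u_3(Y vs C,R) = 2
u_3(Z vs C,R) = 3
u_3(W vs C,R) = 5
max payoff 5 at {X,W}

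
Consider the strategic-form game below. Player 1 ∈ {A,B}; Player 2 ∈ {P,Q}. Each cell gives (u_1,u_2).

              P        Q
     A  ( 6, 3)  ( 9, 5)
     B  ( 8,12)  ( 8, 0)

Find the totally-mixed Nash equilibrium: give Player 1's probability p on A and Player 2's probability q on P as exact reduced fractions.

P1 indiff ⇒ q·6+(1-q)·9 = q·8+(1-q)·8 ⇒ q(-2) = (1-q)(-1) ⇒ q = 1/3
P2 indiff ⇒ p·3+(1-p)·12 = p·5+(1-p)·0 ⇒ p(-2) = (1-p)(-12) ⇒ p = 6/7

(p,q) = (6/7, 1/3)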